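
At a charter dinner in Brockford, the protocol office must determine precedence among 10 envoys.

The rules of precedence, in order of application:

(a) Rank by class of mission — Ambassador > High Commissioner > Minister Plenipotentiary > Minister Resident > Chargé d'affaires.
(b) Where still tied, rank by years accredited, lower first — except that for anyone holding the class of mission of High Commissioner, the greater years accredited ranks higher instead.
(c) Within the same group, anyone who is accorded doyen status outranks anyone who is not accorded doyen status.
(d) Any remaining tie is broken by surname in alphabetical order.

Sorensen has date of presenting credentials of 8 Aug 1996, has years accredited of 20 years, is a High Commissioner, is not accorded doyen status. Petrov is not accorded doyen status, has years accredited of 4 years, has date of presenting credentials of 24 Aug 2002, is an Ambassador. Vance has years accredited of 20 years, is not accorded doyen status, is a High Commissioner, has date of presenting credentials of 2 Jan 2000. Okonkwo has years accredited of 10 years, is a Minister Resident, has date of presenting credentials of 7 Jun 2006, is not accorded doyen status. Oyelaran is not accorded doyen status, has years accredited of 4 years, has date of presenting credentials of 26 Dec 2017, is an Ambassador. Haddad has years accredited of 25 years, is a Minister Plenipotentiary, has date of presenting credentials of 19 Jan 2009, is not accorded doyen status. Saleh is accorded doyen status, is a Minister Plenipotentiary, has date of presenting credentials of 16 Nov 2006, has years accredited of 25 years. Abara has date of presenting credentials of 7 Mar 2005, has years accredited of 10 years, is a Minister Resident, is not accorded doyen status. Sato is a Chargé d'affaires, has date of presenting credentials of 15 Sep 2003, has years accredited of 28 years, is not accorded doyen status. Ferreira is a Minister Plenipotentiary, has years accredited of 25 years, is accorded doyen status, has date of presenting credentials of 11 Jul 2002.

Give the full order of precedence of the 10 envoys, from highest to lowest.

By class of mission: Oyelaran and Petrov (Ambassador); then Sorensen and Vance (High Commissioner); then Ferreira, Saleh and Haddad (Minister Plenipotentiary); then Abara and Okonkwo (Minister Resident); then Sato (Chargé d'affaires).
Oyelaran and Petrov both have years accredited 4 years, so the next rule applies.
Oyelaran and Petrov are each not accorded doyen status, so the next rule applies.
Among Oyelaran and Petrov, alphabetically by surname: Oyelaran before Petrov.
Sorensen and Vance both have years accredited 20 years, so the next rule applies.
Sorensen and Vance are each not accorded doyen status, so the next rule applies.
Among Sorensen and Vance, alphabetically by surname: Sorensen before Vance.
Ferreira, Saleh and Haddad all have years accredited 25 years, so the next rule applies.
Among Ferreira, Saleh and Haddad, accorded doyen status before not accorded doyen status: Ferreira and Saleh (accorded doyen status) before Haddad (not accorded doyen status).
Among Ferreira and Saleh, alphabetically by surname: Ferreira before Saleh.
Abara and Okonkwo both have years accredited 10 years, so the next rule applies.
Abara and Okonkwo are each not accorded doyen status, so the next rule applies.
Among Abara and Okonkwo, alphabetically by surname: Abara before Okonkwo.
Full order: Oyelaran, Petrov, Sorensen, Vance, Ferreira, Saleh, Haddad, Abara, Okonkwo, Sato.

Oyelaran, Petrov, Sorensen, Vance, Ferreira, Saleh, Haddad, Abara, Okonkwo, Sato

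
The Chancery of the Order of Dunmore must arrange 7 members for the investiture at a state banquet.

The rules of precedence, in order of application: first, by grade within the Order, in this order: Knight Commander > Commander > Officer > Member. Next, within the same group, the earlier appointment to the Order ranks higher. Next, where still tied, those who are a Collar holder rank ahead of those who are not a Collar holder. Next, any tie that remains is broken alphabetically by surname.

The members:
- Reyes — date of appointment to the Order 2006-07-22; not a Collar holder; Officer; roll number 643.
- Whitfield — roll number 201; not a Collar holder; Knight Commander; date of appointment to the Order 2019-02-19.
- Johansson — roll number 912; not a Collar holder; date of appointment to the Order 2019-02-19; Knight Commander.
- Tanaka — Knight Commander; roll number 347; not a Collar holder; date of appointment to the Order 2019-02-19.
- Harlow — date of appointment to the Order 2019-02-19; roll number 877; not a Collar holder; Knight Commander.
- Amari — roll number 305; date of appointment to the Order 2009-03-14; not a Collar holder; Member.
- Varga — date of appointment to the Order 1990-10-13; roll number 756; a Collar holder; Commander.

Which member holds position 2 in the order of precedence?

By grade within the Order: Harlow, Johansson, Tanaka and Whitfield (Knight Commander); then Varga (Commander); then Reyes (Officer); then Amari (Member).
Harlow, Johansson, Tanaka and Whitfield all have date of appointment to the Order 2019-02-19, so the next rule applies.
Harlow, Johansson, Tanaka and Whitfield are each not a Collar holder, so the next rule applies.
Among Harlow, Johansson, Tanaka and Whitfield, alphabetically by surname: Harlow before Johansson before Tanaka before Whitfield.
Order: Harlow, Johansson, Tanaka, Whitfield, Varga, Reyes, Amari.

Johansson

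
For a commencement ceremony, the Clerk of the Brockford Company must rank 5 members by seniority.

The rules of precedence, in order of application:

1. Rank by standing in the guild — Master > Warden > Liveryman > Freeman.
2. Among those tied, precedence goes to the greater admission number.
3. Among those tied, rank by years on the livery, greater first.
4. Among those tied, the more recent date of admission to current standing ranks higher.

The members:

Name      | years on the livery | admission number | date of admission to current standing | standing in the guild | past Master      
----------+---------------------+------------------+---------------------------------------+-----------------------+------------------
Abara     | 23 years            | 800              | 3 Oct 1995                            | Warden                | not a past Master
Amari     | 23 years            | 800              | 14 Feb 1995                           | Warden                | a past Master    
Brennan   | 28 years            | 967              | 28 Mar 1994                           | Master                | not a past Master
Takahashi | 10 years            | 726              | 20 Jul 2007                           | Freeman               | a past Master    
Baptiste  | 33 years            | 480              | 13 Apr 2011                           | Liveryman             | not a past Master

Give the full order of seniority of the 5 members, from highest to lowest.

Brennan, Abara, Amari, Baptiste, Takahashi

By standing in the guild: Brennan (Master); then Abara and Amari (Warden); then Baptiste (Liveryman); then Takahashi (Freeman).
Abara and Amari both have admission number 800, so the next rule applies.
Abara and Amari both have years on the livery 23 years, so the next rule applies.
Among Abara and Amari, by date of admission to current standing (later first): Abara (3 Oct 1995) before Amari (14 Feb 1995).
Full order: Brennan, Abara, Amari, Baptiste, Takahashi.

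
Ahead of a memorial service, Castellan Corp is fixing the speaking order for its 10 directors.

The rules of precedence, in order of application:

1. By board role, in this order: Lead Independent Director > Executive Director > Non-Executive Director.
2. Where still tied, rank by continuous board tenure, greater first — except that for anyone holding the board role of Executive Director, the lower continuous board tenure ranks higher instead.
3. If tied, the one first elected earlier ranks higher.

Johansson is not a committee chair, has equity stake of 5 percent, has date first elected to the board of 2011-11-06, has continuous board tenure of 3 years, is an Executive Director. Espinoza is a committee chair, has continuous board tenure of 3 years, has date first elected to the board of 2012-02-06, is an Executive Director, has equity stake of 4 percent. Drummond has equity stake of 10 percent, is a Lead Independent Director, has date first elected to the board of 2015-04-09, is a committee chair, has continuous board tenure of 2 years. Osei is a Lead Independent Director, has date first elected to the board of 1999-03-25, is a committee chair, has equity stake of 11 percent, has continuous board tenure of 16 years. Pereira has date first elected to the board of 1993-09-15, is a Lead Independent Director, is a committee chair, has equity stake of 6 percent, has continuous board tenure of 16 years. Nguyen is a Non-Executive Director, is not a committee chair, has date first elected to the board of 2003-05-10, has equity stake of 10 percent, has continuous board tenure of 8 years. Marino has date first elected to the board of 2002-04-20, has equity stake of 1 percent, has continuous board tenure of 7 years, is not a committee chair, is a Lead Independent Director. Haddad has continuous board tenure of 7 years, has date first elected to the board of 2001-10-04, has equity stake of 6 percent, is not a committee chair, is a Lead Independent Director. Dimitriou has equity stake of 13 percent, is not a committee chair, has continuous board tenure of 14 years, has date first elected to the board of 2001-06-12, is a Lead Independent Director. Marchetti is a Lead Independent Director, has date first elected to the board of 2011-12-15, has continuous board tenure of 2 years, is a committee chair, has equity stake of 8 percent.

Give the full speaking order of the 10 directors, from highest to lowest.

Pereira, Osei, Dimitriou, Haddad, Marino, Marchetti, Drummond, Johansson, Espinoza, Nguyen

By board role: Pereira, Osei, Dimitriou, Haddad, Marino, Marchetti and Drummond (Lead Independent Director); then Johansson and Espinoza (Executive Director); then Nguyen (Non-Executive Director).
Among Pereira, Osei, Dimitriou, Haddad, Marino, Marchetti and Drummond, by continuous board tenure (higher first): Pereira and Osei (16 years) before Dimitriou (14 years) before Haddad and Marino (7 years) before Marchetti and Drummond (2 years).
Among Pereira and Osei, by date first elected to the board (earlier first): Pereira (1993-09-15) before Osei (1999-03-25).
Among Haddad and Marino, by date first elected to the board (earlier first): Haddad (2001-10-04) before Marino (2002-04-20).
Among Marchetti and Drummond, by date first elected to the board (earlier first): Marchetti (2011-12-15) before Drummond (2015-04-09).
Johansson and Espinoza both have continuous board tenure 3 years, so the next rule applies.
Among Johansson and Espinoza, by date first elected to the board (earlier first): Johansson (2011-11-06) before Espinoza (2012-02-06).
Full order: Pereira, Osei, Dimitriou, Haddad, Marino, Marchetti, Drummond, Johansson, Espinoza, Nguyen.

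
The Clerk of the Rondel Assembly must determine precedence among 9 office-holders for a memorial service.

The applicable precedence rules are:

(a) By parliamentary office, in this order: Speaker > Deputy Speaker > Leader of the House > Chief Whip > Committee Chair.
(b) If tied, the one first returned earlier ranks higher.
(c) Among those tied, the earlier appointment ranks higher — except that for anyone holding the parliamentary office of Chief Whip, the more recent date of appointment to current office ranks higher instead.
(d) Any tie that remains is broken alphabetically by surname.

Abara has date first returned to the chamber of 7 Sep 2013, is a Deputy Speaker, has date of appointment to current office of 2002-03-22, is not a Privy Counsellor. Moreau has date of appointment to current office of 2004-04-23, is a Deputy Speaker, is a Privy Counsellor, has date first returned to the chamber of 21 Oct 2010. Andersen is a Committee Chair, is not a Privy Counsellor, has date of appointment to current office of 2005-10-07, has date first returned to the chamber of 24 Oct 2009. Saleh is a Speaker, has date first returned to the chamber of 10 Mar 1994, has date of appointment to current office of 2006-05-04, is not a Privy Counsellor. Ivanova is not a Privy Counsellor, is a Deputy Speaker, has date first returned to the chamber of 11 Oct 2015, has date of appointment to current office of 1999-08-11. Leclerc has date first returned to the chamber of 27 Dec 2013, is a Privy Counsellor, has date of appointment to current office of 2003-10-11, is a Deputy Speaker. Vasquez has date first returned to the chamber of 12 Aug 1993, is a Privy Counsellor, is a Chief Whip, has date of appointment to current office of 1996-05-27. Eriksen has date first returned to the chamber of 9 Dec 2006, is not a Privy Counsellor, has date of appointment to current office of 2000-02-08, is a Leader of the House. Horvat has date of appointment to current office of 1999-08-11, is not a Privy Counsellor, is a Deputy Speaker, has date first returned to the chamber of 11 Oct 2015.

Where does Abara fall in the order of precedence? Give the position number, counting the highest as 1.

By parliamentary office: Saleh (Speaker); then Moreau, Abara, Leclerc, Horvat and Ivanova (Deputy Speaker); then Eriksen (Leader of the House); then Vasquez (Chief Whip); then Andersen (Committee Chair).
Among Moreau, Abara, Leclerc, Horvat and Ivanova, by date first returned to the chamber (earlier first): Moreau (21 Oct 2010) before Abara (7 Sep 2013) before Leclerc (27 Dec 2013) before Horvat and Ivanova (11 Oct 2015).
Horvat and Ivanova both have date of appointment to current office 1999-08-11, so the next rule applies.
Among Horvat and Ivanova, alphabetically by surname: Horvat before Ivanova.
Order: Saleh, Moreau, Abara, Leclerc, Horvat, Ivanova, Eriksen, Vasquez, Andersen. So position 3.

3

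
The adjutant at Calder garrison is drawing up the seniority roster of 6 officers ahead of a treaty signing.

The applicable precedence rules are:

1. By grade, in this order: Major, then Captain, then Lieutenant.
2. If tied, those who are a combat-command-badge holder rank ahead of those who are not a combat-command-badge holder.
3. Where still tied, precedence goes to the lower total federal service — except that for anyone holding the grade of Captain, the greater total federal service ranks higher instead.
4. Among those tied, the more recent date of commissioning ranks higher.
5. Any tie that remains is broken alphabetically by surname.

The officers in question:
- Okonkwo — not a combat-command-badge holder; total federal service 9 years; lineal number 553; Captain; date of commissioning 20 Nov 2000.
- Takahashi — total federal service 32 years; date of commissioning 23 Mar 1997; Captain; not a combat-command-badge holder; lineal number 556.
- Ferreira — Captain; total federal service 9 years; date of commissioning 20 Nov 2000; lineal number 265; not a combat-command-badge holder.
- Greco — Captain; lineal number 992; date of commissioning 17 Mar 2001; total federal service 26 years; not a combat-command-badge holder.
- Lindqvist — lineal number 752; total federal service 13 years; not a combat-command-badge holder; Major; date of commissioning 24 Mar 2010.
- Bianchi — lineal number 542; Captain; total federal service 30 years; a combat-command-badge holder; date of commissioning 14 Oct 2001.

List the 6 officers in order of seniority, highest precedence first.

By grade: Lindqvist (Major); then Bianchi, Takahashi, Greco, Ferreira and Okonkwo (Captain).
Among Bianchi, Takahashi, Greco, Ferreira and Okonkwo, a combat-command-badge holder before not a combat-command-badge holder: Bianchi (a combat-command-badge holder) before Takahashi, Greco, Ferreira and Okonkwo (not a combat-command-badge holder).
Among Takahashi, Greco, Ferreira and Okonkwo, by total federal service (higher first) (reversed rule for this group): Takahashi (32 years) before Greco (26 years) before Ferreira and Okonkwo (9 years).
Ferreira and Okonkwo both have date of commissioning 20 Nov 2000, so the next rule applies.
Among Ferreira and Okonkwo, alphabetically by surname: Ferreira before Okonkwo.
Full order: Lindqvist, Bianchi, Takahashi, Greco, Ferreira, Okonkwo.

Lindqvist, Bianchi, Takahashi, Greco, Ferreira, Okonkwo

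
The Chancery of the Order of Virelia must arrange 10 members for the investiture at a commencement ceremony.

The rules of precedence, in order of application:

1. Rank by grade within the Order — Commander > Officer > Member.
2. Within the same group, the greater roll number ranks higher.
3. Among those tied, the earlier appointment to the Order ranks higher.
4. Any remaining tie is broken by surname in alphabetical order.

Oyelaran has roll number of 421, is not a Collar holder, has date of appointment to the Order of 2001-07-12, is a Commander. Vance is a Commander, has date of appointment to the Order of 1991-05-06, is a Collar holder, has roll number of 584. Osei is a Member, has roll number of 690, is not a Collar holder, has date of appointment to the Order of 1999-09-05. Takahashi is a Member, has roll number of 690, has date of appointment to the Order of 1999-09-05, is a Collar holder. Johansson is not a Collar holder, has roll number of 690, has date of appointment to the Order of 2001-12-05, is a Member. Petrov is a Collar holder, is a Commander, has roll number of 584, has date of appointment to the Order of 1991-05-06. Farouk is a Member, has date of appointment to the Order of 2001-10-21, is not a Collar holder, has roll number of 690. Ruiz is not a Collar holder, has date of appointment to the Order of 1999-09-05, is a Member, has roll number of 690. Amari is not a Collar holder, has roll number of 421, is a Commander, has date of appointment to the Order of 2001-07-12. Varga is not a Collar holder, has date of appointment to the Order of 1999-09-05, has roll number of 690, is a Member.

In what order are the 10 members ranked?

Petrov, Vance, Amari, Oyelaran, Osei, Ruiz, Takahashi, Varga, Farouk, Johansson

By grade within the Order: Petrov, Vance, Amari and Oyelaran (Commander); then Osei, Ruiz, Takahashi, Varga, Farouk and Johansson (Member).
Among Petrov, Vance, Amari and Oyelaran, by roll number (higher first): Petrov and Vance (584) before Amari and Oyelaran (421).
Petrov and Vance both have date of appointment to the Order 1991-05-06, so the next rule applies.
Among Petrov and Vance, alphabetically by surname: Petrov before Vance.
Amari and Oyelaran both have date of appointment to the Order 2001-07-12, so the next rule applies.
Among Amari and Oyelaran, alphabetically by surname: Amari before Oyelaran.
Osei, Ruiz, Takahashi, Varga, Farouk and Johansson all have roll number 690, so the next rule applies.
Among Osei, Ruiz, Takahashi, Varga, Farouk and Johansson, by date of appointment to the Order (earlier first): Osei, Ruiz, Takahashi and Varga (1999-09-05) before Farouk (2001-10-21) before Johansson (2001-12-05).
Among Osei, Ruiz, Takahashi and Varga, alphabetically by surname: Osei before Ruiz before Takahashi before Varga.
Full order: Petrov, Vance, Amari, Oyelaran, Osei, Ruiz, Takahashi, Varga, Farouk, Johansson.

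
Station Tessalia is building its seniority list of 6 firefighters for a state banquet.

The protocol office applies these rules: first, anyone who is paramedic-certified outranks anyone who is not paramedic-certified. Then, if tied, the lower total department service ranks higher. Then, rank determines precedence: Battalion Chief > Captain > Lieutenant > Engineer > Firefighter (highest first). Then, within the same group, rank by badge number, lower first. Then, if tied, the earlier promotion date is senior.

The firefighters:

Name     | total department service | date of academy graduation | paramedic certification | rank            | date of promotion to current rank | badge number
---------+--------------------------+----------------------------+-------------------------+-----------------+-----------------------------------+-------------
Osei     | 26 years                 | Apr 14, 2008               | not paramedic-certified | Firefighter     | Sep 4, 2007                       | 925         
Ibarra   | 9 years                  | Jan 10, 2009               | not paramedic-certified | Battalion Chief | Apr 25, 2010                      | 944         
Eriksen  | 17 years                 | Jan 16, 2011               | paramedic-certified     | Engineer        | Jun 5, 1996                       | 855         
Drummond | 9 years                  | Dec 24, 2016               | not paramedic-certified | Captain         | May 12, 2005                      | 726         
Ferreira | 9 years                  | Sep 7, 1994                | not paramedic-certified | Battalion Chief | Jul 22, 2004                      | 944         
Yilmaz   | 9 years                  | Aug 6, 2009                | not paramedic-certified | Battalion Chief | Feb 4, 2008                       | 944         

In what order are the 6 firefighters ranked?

Eriksen, Ferreira, Yilmaz, Ibarra, Drummond, Osei

By the first rule: Eriksen (paramedic-certified); then Ferreira, Yilmaz, Ibarra, Drummond and Osei (each not paramedic-certified).
Among Ferreira, Yilmaz, Ibarra, Drummond and Osei, by total department service (lower first): Ferreira, Yilmaz, Ibarra and Drummond (9 years) before Osei (26 years).
Among Ferreira, Yilmaz, Ibarra and Drummond, by rank: Ferreira, Yilmaz and Ibarra (Battalion Chief) before Drummond (Captain).
Ferreira, Yilmaz and Ibarra all have badge number 944, so the next rule applies.
Among Ferreira, Yilmaz and Ibarra, by date of promotion to current rank (earlier first): Ferreira (Jul 22, 2004) before Yilmaz (Feb 4, 2008) before Ibarra (Apr 25, 2010).
Full order: Eriksen, Ferreira, Yilmaz, Ibarra, Drummond, Osei.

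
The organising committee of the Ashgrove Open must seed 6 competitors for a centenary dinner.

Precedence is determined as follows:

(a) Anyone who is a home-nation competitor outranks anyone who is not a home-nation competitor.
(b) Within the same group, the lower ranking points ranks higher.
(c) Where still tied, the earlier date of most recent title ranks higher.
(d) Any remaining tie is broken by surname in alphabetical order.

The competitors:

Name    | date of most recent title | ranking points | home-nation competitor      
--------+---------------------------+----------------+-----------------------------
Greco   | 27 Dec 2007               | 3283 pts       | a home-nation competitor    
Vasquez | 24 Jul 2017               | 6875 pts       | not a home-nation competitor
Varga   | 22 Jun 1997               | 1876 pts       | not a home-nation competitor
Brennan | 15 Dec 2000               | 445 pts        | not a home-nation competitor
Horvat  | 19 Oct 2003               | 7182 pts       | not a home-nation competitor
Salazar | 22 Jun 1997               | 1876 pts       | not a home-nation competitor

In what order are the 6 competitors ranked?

Greco, Brennan, Salazar, Varga, Vasquez, Horvat

By the first rule: Greco (a home-nation competitor); then Brennan, Salazar, Varga, Vasquez and Horvat (each not a home-nation competitor).
Among Brennan, Salazar, Varga, Vasquez and Horvat, by ranking points (lower first): Brennan (445 pts) before Salazar and Varga (1876 pts) before Vasquez (6875 pts) before Horvat (7182 pts).
Salazar and Varga both have date of most recent title 22 Jun 1997, so the next rule applies.
Among Salazar and Varga, alphabetically by surname: Salazar before Varga.
Full order: Greco, Brennan, Salazar, Varga, Vasquez, Horvat.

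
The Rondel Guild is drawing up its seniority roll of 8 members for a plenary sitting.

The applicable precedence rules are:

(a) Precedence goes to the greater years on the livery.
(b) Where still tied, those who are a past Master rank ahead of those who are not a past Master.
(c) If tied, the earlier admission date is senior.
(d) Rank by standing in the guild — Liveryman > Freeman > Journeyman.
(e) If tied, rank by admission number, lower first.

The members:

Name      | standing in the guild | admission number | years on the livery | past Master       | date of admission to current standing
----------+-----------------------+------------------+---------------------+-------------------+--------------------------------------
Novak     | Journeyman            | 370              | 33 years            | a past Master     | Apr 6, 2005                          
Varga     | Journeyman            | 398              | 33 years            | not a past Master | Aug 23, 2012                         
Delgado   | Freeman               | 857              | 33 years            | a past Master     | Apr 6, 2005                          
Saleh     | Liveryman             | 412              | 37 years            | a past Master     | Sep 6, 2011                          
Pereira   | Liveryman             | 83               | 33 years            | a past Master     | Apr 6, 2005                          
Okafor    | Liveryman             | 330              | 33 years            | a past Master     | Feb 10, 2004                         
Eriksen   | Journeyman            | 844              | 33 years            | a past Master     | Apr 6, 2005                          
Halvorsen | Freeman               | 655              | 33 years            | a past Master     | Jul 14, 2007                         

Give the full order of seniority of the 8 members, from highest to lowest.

By years on the livery (higher first): Saleh (37 years); then Okafor, Pereira, Delgado, Novak, Eriksen, Halvorsen and Varga (each 33 years).
Among Okafor, Pereira, Delgado, Novak, Eriksen, Halvorsen and Varga, a past Master before not a past Master: Okafor, Pereira, Delgado, Novak, Eriksen and Halvorsen (a past Master) before Varga (not a past Master).
Among Okafor, Pereira, Delgado, Novak, Eriksen and Halvorsen, by date of admission to current standing (earlier first): Okafor (Feb 10, 2004) before Pereira, Delgado, Novak and Eriksen (Apr 6, 2005) before Halvorsen (Jul 14, 2007).
Among Pereira, Delgado, Novak and Eriksen, by standing in the guild: Pereira (Liveryman) before Delgado (Freeman) before Novak and Eriksen (Journeyman).
Among Novak and Eriksen, by admission number (lower first): Novak (370) before Eriksen (844).
Full order: Saleh, Okafor, Pereira, Delgado, Novak, Eriksen, Halvorsen, Varga.

Saleh, Okafor, Pereira, Delgado, Novak, Eriksen, Halvorsen, Varga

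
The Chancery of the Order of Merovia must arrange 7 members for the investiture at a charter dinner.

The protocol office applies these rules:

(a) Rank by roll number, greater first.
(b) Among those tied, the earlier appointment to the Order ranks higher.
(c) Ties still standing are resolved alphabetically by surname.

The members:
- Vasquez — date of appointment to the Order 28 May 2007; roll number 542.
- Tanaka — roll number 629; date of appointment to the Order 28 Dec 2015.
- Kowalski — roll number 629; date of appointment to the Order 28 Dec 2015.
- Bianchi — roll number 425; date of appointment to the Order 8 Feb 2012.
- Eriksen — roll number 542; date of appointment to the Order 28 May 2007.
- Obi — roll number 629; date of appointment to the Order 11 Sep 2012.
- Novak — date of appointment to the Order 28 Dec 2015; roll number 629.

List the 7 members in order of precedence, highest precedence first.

Obi, Kowalski, Novak, Tanaka, Eriksen, Vasquez, Bianchi

By roll number (higher first): Obi, Kowalski, Novak and Tanaka (each 629); then Eriksen and Vasquez (both 542); then Bianchi (425).
Among Obi, Kowalski, Novak and Tanaka, by date of appointment to the Order (earlier first): Obi (11 Sep 2012) before Kowalski, Novak and Tanaka (28 Dec 2015).
Among Kowalski, Novak and Tanaka, alphabetically by surname: Kowalski before Novak before Tanaka.
Eriksen and Vasquez both have date of appointment to the Order 28 May 2007, so the next rule applies.
Among Eriksen and Vasquez, alphabetically by surname: Eriksen before Vasquez.
Full order: Obi, Kowalski, Novak, Tanaka, Eriksen, Vasquez, Bianchi.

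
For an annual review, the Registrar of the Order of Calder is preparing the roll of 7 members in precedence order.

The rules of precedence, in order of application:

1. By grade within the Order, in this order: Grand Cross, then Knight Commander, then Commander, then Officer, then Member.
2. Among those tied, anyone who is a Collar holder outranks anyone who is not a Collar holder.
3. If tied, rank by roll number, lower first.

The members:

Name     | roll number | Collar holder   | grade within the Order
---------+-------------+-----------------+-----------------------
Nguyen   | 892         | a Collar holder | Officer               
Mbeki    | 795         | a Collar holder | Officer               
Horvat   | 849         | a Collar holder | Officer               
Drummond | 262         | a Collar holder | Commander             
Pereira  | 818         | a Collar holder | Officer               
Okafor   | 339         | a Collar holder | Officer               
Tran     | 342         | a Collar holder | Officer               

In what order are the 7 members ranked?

By grade within the Order: Drummond (Commander); then Okafor, Tran, Mbeki, Pereira, Horvat and Nguyen (Officer).
Okafor, Tran, Mbeki, Pereira, Horvat and Nguyen are each a Collar holder, so the next rule applies.
Among Okafor, Tran, Mbeki, Pereira, Horvat and Nguyen, by roll number (lower first): Okafor (339) before Tran (342) before Mbeki (795) before Pereira (818) before Horvat (849) before Nguyen (892).
Full order: Drummond, Okafor, Tran, Mbeki, Pereira, Horvat, Nguyen.

Drummond, Okafor, Tran, Mbeki, Pereira, Horvat, Nguyen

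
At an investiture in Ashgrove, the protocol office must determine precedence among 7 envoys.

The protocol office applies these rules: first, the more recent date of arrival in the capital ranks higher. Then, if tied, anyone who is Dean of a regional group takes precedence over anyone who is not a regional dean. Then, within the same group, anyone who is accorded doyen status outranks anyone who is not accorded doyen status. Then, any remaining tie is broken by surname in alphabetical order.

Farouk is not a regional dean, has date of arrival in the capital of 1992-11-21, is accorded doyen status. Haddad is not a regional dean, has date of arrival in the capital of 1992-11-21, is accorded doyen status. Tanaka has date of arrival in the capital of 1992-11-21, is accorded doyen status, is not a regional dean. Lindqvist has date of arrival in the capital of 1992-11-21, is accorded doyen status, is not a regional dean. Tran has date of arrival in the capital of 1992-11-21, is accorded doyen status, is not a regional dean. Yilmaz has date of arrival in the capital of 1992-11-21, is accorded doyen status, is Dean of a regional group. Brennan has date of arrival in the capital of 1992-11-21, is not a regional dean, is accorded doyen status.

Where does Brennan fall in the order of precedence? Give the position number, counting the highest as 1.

2

By date of arrival in the capital (later first): Yilmaz, Brennan, Farouk, Haddad, Lindqvist, Tanaka and Tran (each 1992-11-21).
Among Yilmaz, Brennan, Farouk, Haddad, Lindqvist, Tanaka and Tran, Dean of a regional group before not a regional dean: Yilmaz (Dean of a regional group) before Brennan, Farouk, Haddad, Lindqvist, Tanaka and Tran (not a regional dean).
Brennan, Farouk, Haddad, Lindqvist, Tanaka and Tran are each accorded doyen status, so the next rule applies.
Among Brennan, Farouk, Haddad, Lindqvist, Tanaka and Tran, alphabetically by surname: Brennan before Farouk before Haddad before Lindqvist before Tanaka before Tran.
Order: Yilmaz, Brennan, Farouk, Haddad, Lindqvist, Tanaka, Tran. So position 2.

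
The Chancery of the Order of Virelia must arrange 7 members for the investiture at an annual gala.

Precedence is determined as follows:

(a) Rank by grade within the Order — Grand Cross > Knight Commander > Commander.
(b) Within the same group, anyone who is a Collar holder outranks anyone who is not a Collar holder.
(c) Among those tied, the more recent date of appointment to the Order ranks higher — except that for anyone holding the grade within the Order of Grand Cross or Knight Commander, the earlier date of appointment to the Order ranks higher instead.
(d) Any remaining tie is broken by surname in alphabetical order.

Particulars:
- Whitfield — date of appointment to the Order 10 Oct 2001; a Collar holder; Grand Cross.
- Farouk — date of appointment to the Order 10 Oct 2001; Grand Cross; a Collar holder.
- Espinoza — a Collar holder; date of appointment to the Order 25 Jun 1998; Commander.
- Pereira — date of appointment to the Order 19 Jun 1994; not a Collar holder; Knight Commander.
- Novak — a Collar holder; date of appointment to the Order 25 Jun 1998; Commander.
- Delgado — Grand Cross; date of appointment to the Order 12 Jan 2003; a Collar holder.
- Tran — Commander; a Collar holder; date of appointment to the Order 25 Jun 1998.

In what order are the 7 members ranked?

By grade within the Order: Farouk, Whitfield and Delgado (Grand Cross); then Pereira (Knight Commander); then Espinoza, Novak and Tran (Commander).
Farouk, Whitfield and Delgado are each a Collar holder, so the next rule applies.
Among Farouk, Whitfield and Delgado, by date of appointment to the Order (earlier first) (reversed rule for this group): Farouk and Whitfield (10 Oct 2001) before Delgado (12 Jan 2003).
Among Farouk and Whitfield, alphabetically by surname: Farouk before Whitfield.
Espinoza, Novak and Tran are each a Collar holder, so the next rule applies.
Espinoza, Novak and Tran all have date of appointment to the Order 25 Jun 1998, so the next rule applies.
Among Espinoza, Novak and Tran, alphabetically by surname: Espinoza before Novak before Tran.
Full order: Farouk, Whitfield, Delgado, Pereira, Espinoza, Novak, Tran.

Farouk, Whitfield, Delgado, Pereira, Espinoza, Novak, Tran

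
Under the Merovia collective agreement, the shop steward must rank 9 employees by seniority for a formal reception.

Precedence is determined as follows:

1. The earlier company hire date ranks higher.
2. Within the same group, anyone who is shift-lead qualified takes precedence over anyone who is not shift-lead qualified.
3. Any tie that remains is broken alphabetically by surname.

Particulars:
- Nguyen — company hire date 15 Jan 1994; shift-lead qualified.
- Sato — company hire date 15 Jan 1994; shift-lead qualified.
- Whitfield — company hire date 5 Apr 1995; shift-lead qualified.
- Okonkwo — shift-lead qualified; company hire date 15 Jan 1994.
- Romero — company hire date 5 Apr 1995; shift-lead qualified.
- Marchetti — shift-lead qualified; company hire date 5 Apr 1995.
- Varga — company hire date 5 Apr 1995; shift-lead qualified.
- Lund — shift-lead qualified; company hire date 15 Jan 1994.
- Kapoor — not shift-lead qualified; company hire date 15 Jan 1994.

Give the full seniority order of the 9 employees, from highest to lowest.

By company hire date (earlier first): Lund, Nguyen, Okonkwo, Sato and Kapoor (each 15 Jan 1994); then Marchetti, Romero, Varga and Whitfield (each 5 Apr 1995).
Among Lund, Nguyen, Okonkwo, Sato and Kapoor, shift-lead qualified before not shift-lead qualified: Lund, Nguyen, Okonkwo and Sato (shift-lead qualified) before Kapoor (not shift-lead qualified).
Among Lund, Nguyen, Okonkwo and Sato, alphabetically by surname: Lund before Nguyen before Okonkwo before Sato.
Marchetti, Romero, Varga and Whitfield are each shift-lead qualified, so the next rule applies.
Among Marchetti, Romero, Varga and Whitfield, alphabetically by surname: Marchetti before Romero before Varga before Whitfield.
Full order: Lund, Nguyen, Okonkwo, Sato, Kapoor, Marchetti, Romero, Varga, Whitfield.

Lund, Nguyen, Okonkwo, Sato, Kapoor, Marchetti, Romero, Varga, Whitfield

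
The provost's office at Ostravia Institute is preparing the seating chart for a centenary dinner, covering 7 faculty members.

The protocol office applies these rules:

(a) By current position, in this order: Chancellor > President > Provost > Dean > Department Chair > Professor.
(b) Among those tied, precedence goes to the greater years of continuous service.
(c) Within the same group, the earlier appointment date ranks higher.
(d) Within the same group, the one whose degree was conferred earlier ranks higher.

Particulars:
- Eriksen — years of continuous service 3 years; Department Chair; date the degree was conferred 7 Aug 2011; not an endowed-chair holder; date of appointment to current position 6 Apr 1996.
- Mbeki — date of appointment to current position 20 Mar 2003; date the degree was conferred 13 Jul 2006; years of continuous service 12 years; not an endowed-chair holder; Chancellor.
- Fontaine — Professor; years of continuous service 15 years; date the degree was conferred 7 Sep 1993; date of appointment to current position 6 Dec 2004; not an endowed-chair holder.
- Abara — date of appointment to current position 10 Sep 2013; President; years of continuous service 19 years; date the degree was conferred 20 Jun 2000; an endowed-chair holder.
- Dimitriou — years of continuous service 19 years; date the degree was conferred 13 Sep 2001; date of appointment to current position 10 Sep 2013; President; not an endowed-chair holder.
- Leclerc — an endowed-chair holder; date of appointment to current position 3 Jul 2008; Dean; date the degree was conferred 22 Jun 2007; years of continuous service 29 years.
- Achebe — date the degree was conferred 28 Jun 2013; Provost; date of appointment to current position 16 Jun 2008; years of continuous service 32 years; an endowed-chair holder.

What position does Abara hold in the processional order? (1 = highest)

2

By current position: Mbeki (Chancellor); then Abara and Dimitriou (President); then Achebe (Provost); then Leclerc (Dean); then Eriksen (Department Chair); then Fontaine (Professor).
Abara and Dimitriou both have years of continuous service 19 years, so the next rule applies.
Abara and Dimitriou both have date of appointment to current position 10 Sep 2013, so the next rule applies.
Among Abara and Dimitriou, by date the degree was conferred (earlier first): Abara (20 Jun 2000) before Dimitriou (13 Sep 2001).
Order: Mbeki, Abara, Dimitriou, Achebe, Leclerc, Eriksen, Fontaine. So position 2.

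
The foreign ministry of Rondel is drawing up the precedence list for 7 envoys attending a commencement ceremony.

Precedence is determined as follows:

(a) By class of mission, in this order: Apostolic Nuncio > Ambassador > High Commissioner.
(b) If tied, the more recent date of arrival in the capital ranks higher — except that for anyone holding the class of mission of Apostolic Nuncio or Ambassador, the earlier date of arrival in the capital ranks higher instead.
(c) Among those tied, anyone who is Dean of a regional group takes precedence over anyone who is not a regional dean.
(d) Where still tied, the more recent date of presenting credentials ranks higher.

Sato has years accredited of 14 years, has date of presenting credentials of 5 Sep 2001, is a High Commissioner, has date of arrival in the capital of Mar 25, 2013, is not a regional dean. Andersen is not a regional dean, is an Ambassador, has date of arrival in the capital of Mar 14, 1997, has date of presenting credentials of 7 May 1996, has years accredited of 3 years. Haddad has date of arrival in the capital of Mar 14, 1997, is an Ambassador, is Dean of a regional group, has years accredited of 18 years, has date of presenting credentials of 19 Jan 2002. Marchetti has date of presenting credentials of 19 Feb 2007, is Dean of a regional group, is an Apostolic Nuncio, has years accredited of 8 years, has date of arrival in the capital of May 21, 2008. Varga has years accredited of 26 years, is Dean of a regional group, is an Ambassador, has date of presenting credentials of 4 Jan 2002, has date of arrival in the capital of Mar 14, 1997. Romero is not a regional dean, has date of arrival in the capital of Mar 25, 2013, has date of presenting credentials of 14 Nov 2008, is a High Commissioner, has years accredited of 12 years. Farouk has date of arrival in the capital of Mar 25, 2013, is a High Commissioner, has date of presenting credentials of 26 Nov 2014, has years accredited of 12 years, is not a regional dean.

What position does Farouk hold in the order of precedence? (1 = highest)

5

By class of mission: Marchetti (Apostolic Nuncio); then Haddad, Varga and Andersen (Ambassador); then Farouk, Romero and Sato (High Commissioner).
Haddad, Varga and Andersen all have date of arrival in the capital Mar 14, 1997, so the next rule applies.
Among Haddad, Varga and Andersen, Dean of a regional group before not a regional dean: Haddad and Varga (Dean of a regional group) before Andersen (not a regional dean).
Among Haddad and Varga, by date of presenting credentials (later first): Haddad (19 Jan 2002) before Varga (4 Jan 2002).
Farouk, Romero and Sato all have date of arrival in the capital Mar 25, 2013, so the next rule applies.
Farouk, Romero and Sato are each not a regional dean, so the next rule applies.
Among Farouk, Romero and Sato, by date of presenting credentials (later first): Farouk (26 Nov 2014) before Romero (14 Nov 2008) before Sato (5 Sep 2001).
Order: Marchetti, Haddad, Varga, Andersen, Farouk, Romero, Sato. So position 5.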